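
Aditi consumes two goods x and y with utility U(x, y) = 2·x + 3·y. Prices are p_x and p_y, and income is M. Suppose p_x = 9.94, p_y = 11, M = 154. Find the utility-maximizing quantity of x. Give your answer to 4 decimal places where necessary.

Perfect substitutes: compare marginal utility per dollar. 2/p_x vs 3/p_y → 0.2012 vs 0.2727.
y gives more utility per dollar, so spend all income on y: y* = M/p_y, x* = 0.
Numerically: x* = 0, y* = 14.

x* = 0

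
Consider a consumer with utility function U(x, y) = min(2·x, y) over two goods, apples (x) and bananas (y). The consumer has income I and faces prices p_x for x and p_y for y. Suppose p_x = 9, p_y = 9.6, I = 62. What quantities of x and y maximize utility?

x* = 2.1986, y* = 4.3972

Demand: x*(p_x,p_y,I) = I/(p_x + 2·p_y), y* = 2·I/(p_x + 2·p_y).
Here 9 + 2·9.6 = 28.2, giving x* = 2.1986 and y* = 4.3972.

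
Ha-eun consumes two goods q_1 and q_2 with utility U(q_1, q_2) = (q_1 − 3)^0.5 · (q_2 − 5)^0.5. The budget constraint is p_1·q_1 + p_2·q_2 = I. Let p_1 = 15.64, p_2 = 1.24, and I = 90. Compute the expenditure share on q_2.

After buying the subsistence bundle (3, 5), a share 0.5 of the remaining income goes to q_1: q_1* = 3 + 0.5·(I − 3p_1 − 5p_2)/p_1.
Discretionary income = 90 − 3·15.64 − 5·1.24 = 36.88; q_1* = 3 + 0.5·36.88/15.64 = 4.179; q_2* = 5 + 0.5·36.88/1.24 = 19.871.
Expenditure on q_2: 1.24·19.871 = 24.64; share = 0.2738.

share on q_2 = 0.2738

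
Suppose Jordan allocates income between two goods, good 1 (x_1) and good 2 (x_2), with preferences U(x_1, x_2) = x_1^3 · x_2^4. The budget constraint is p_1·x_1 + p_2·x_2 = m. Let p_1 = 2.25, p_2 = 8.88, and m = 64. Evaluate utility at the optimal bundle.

The MRS is (3/4)·x_2/x_1. Set MRS = p_1/p_2.
Rearranging, p_2·x_2 = (4/3)·p_1·x_1. Substituting into the budget gives p_1·x_1·(1 + (4/3)) = m.
Demand: x_1*(p_1,p_2,m) = 3/7·m/p_1 and x_2* = 4/7·m/p_2.
At p_1=2.25, p_2=8.88, m=64: x_1* = 3/7·64/2.25 = 12.1905, x_2* = 4.1184.
Utility at the optimum: U(12.1905, 4.1184) = 521168.1294.

V = 521168.1294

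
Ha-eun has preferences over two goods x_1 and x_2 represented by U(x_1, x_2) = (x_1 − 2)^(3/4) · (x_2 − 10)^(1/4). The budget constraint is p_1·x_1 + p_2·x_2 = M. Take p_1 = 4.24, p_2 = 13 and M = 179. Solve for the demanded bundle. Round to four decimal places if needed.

This is Cobb-Douglas in (x_1−2, x_2−10): tangency gives 0.75·p_2·(x_2−10) = 0.25·p_1·(x_1−2).
Substituting into the budget: x_1* = 2 + 0.75·(M − 2·p_1 − 10·p_2)/p_1, and x_2* = 10 + 0.25·(…)/p_2.
Discretionary income = 179 − 2·4.24 − 10·13 = 40.52; x_1* = 2 + 0.75·40.52/4.24 = 9.1675; x_2* = 10 + 0.25·40.52/13 = 10.7792.

x_1* = 9.1675, x_2* = 10.7792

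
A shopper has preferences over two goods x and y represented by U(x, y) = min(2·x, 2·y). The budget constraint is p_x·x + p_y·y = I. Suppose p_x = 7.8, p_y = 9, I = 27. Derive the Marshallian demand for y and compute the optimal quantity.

Leontief preferences: the optimum is at the kink where x/2 = y/2, i.e. y = x.
Budget: p_x·x + p_y·x = I, so (2·p_x + 2·p_y)·x = 2·I.
Demand: x*(p_x,p_y,I) = 2·I/(2·p_x + 2·p_y), y* = 2·I/(2·p_x + 2·p_y).
Here 2·7.8 + 2·9 = 33.6, giving y* = 1.6071.

y* = 1.6071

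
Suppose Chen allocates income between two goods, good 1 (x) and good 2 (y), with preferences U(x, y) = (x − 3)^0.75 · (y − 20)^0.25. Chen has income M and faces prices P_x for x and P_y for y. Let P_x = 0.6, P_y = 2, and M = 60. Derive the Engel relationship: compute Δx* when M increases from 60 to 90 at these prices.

Δx* = 37.5

MRS = 3·(y−20)/(x−3). Tangency with P_x/P_y gives y−20 = (1/3)·(P_x/P_y)·(x−3).
Substituting into the budget: x* = 3 + 0.75·(M − 3·P_x − 20·P_y)/P_x, and y* = 20 + 0.25·(…)/P_y.
Discretionary income = 60 − 3·0.6 − 20·2 = 18.2; x* = 3 + 0.75·18.2/0.6 = 25.75.
At M' = 90: x* = 63.25. Change: 63.25 − 25.75 = 37.5.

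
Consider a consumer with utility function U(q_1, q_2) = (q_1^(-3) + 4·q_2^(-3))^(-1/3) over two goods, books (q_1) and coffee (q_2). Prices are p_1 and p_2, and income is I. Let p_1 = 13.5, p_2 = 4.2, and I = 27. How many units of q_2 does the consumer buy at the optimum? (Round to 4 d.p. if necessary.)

q_2* = 2.3832

MU_q_1 ∝ q_1^(-4), MU_q_2 ∝ 4·q_2^(-4), so MRS = (1/4)·(q_2/q_1)^(4) = p_1/p_2.
Hence q_2/q_1 = (4·p_1/p_2)^(1/(4)), i.e. raised to the 0.25 power.
With the ratio pinned down, the budget gives q_1* = I/(p_1 + p_2·(q_2/q_1)) and q_2* = (q_2/q_1)·q_1*.
Numerically q_2/q_1 = 1.893591, so q_1* = 27/(13.5 + 4.2·1.893591) = 1.2586 and q_2* = 1.893591·1.2586 = 2.3832.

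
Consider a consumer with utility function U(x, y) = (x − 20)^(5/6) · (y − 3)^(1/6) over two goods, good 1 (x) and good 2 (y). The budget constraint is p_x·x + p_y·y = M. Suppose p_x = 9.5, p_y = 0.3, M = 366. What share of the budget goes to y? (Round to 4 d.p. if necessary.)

Let x' = x−20, y' = y−3. MRS = 5·y'/x' = p_x/p_y.
After buying the subsistence bundle (20, 3), a share 5/6 of the remaining income goes to x: x* = 20 + 5/6·(M − 20p_x − 3p_y)/p_x.
Discretionary income = 366 − 20·9.5 − 3·0.3 = 175.1; x* = 20 + 5/6·175.1/9.5 = 35.3596; y* = 3 + 1/6·175.1/0.3 = 100.2778.
Expenditure on y: 0.3·100.2778 = 30.0833; share = 0.0822.

share on y = 0.0822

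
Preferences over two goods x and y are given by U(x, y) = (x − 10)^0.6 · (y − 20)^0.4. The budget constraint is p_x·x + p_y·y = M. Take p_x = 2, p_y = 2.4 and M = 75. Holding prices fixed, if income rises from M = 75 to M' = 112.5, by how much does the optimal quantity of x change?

Let x' = x−10, y' = y−20. MRS = (3/2)·y'/x' = p_x/p_y.
Substituting into the budget: x* = 10 + 0.6·(M − 10·p_x − 20·p_y)/p_x, and y* = 20 + 0.4·(…)/p_y.
Discretionary income = 75 − 10·2 − 20·2.4 = 7; x* = 10 + 0.6·7/2 = 12.1.
At M' = 112.5: x* = 23.35. Change: 23.35 − 12.1 = 11.25.

Δx* = 11.25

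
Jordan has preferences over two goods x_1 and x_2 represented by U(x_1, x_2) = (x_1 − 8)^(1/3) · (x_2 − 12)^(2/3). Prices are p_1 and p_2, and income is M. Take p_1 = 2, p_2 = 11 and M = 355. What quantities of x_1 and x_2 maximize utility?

After buying the subsistence bundle (8, 12), a share 1/3 of the remaining income goes to x_1: x_1* = 8 + 1/3·(M − 8p_1 − 12p_2)/p_1.
Discretionary income = 355 − 8·2 − 12·11 = 207; x_1* = 8 + 1/3·207/2 = 42.5; x_2* = 12 + 2/3·207/11 = 24.5455.

x_1* = 42.5, x_2* = 24.5455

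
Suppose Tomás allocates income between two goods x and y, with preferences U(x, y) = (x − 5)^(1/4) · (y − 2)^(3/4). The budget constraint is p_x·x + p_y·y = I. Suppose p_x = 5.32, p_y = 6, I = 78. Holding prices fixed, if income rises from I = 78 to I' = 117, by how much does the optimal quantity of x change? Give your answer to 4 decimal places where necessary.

This is Cobb-Douglas in (x−5, y−2): tangency gives 0.25·p_y·(y−2) = 0.75·p_x·(x−5).
After buying the subsistence bundle (5, 2), a share 0.25 of the remaining income goes to x: x* = 5 + 0.25·(I − 5p_x − 2p_y)/p_x.
Discretionary income = 78 − 5·5.32 − 2·6 = 39.4; x* = 5 + 0.25·39.4/5.32 = 6.8515.
At I' = 117: x* = 8.6842. Change: 8.6842 − 6.8515 = 1.8327.

Δx* = 1.8327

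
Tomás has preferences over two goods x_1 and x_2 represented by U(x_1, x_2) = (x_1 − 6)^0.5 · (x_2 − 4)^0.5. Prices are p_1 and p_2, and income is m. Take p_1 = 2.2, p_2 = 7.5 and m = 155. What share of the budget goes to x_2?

MRS = (x_2−4)/(x_1−6). Tangency with p_1/p_2 gives x_2−4 = (p_1/p_2)·(x_1−6).
After buying the subsistence bundle (6, 4), a share 0.5 of the remaining income goes to x_1: x_1* = 6 + 0.5·(m − 6p_1 − 4p_2)/p_1.
Discretionary income = 155 − 6·2.2 − 4·7.5 = 111.8; x_1* = 6 + 0.5·111.8/2.2 = 31.4091; x_2* = 4 + 0.5·111.8/7.5 = 11.4533.
Expenditure on x_2: 7.5·11.4533 = 85.9; share = 0.5542.

share on x_2 = 0.5542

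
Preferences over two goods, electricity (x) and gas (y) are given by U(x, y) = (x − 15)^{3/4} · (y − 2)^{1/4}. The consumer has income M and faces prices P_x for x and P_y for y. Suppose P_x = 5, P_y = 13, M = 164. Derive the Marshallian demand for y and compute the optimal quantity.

Substituting into the budget: x* = 15 + 0.75·(M − 15·P_x − 2·P_y)/P_x, and y* = 2 + 0.25·(…)/P_y.
Discretionary income = 164 − 15·5 − 2·13 = 63; y* = 2 + 0.25·63/13 = 3.2115.

y* = 3.2115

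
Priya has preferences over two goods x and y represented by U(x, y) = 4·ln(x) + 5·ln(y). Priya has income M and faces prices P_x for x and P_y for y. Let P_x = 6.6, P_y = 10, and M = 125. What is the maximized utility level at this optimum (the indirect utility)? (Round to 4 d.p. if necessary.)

V = 18.211

Tangency: MRS = (4/5)·y/x = P_x/P_y.
So 4·P_y·y = 5·P_x·x; combined with the budget, a share 4/9 of income goes to x.
Demand: x*(P_x,P_y,M) = 4/9·M/P_x and y* = 5/9·M/P_y.
At P_x=6.6, P_y=10, M=125: x* = 4/9·125/6.6 = 8.4175, y* = 6.9444.
Utility at the optimum: U(8.4175, 6.9444) = 18.211.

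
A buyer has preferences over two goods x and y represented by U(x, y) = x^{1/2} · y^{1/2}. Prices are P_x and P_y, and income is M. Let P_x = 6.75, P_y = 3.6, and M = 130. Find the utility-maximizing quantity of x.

Tangency: MRS = y/x = P_x/P_y.
Rearranging, P_y·y = P_x·x. Substituting into the budget gives P_x·x·(1 + 1) = M.
Demand: x*(P_x,P_y,M) = 0.5·M/P_x and y* = 0.5·M/P_y.
At P_x=6.75, P_y=3.6, M=130: x* = 0.5·130/6.75 = 9.6296.

x* = 9.6296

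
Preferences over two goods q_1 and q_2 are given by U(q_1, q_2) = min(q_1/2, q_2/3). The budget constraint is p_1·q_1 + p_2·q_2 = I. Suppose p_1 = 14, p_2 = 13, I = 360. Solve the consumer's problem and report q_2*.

With perfect complements, no substitution: consume in ratio q_1:q_2 = 2:3.
Budget: p_1·q_1 + p_2·(3/2)·q_1 = I, so (2·p_1 + 3·p_2)·q_1 = 2·I.
Demand: q_1*(p_1,p_2,I) = 2·I/(2·p_1 + 3·p_2), q_2* = 3·I/(2·p_1 + 3·p_2).
Here 2·14 + 3·13 = 67, giving q_2* = 16.1194.

q_2* = 16.1194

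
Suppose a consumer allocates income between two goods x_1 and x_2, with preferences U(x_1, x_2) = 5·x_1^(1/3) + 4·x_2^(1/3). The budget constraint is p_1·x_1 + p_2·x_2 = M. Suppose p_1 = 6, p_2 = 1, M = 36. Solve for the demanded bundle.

x_1* = 2.1797, x_2* = 22.922

MU_x_1 ∝ 5·x_1^(-2/3), MU_x_2 ∝ 4·x_2^(-2/3), so MRS = (5/4)·(x_2/x_1)^(2/3) = p_1/p_2.
Solve for the ratio: x_2/x_1 = [(4/5)·p_1/p_2]^(1.5).
With the ratio pinned down, the budget gives x_1* = M/(p_1 + p_2·(x_2/x_1)) and x_2* = (x_2/x_1)·x_1*.
Numerically x_2/x_1 = 10.516273, so x_1* = 36/(6 + 1·10.516273) = 2.1797 and x_2* = 10.516273·2.1797 = 22.922.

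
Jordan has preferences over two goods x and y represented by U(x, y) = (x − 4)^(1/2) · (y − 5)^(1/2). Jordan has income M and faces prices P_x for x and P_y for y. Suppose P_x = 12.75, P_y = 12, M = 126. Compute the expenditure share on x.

This is Cobb-Douglas in (x−4, y−5): tangency gives 0.5·P_y·(y−5) = 0.5·P_x·(x−4).
Substituting into the budget: x* = 4 + 0.5·(M − 4·P_x − 5·P_y)/P_x, and y* = 5 + 0.5·(…)/P_y.
Discretionary income = 126 − 4·12.75 − 5·12 = 15; x* = 4 + 0.5·15/12.75 = 4.5882; y* = 5 + 0.5·15/12 = 5.625.
Expenditure on x: 12.75·4.5882 = 58.5; share = 0.4643.

share on x = 0.4643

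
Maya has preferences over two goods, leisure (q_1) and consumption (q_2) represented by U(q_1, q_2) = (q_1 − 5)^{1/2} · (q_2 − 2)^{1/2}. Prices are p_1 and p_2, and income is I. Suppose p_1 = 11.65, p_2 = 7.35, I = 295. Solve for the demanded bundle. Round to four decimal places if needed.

Substituting into the budget: q_1* = 5 + 0.5·(I − 5·p_1 − 2·p_2)/p_1, and q_2* = 2 + 0.5·(…)/p_2.
Discretionary income = 295 − 5·11.65 − 2·7.35 = 222.05; q_1* = 5 + 0.5·222.05/11.65 = 14.53; q_2* = 2 + 0.5·222.05/7.35 = 17.1054.

q_1* = 14.53, q_2* = 17.1054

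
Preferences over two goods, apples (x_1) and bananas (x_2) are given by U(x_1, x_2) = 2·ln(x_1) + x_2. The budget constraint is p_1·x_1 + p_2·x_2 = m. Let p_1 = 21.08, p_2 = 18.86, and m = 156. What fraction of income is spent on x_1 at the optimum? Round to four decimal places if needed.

MU_x_1 = 2/x_1, MU_x_2 = 1. Tangency: 2/x_1 = p_1/p_2.
So x_1*(p_1,p_2) = 2·p_2/p_1, independent of income; and x_2* = (m − 2·p_2)/p_2.
At the given prices: x_1* = 2·18.86/21.08 = 1.7894, and x_2* = 6.2715.
Expenditure on x_1: 21.08·1.7894 = 37.72; share = 0.2418.

share on x_1 = 0.2418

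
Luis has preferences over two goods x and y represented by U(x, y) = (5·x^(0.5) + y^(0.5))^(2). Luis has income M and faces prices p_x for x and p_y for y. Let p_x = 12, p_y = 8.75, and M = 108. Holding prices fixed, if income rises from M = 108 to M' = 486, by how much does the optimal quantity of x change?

Δx* = 29.8619

MRS = MU_x/MU_y = 5·(y/x)^(0.5). Set equal to p_x/p_y.
Hence y/x = ((1/5)·p_x/p_y)^(1/(0.5)), i.e. raised to the 2 power.
Substitute y = (y/x)·x into the budget: x* = M/(p_x + p_y·(y/x)).
Numerically y/x = 0.075233, so x* = 108/(12 + 8.75·0.075233) = 8.532.
At M' = 486: x* = 38.3938. Change: 38.3938 − 8.532 = 29.8619.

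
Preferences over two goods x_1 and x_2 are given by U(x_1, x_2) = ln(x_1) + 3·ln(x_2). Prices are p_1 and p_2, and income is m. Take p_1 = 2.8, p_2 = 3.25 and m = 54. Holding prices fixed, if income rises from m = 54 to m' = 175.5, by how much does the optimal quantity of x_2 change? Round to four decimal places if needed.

Tangency: MRS = (1/3)·x_2/x_1 = p_1/p_2.
Rearranging, p_2·x_2 = 3·p_1·x_1. Substituting into the budget gives p_1·x_1·(1 + 3) = m.
Demand: x_1*(p_1,p_2,m) = 0.25·m/p_1 and x_2* = 0.75·m/p_2.
At p_1=2.8, p_2=3.25, m=54: x_2* = 0.75·54/3.25 = 12.4615.
At m' = 175.5: x_2* = 40.5. Change: 40.5 − 12.4615 = 28.0385.

Δx_2* = 28.0385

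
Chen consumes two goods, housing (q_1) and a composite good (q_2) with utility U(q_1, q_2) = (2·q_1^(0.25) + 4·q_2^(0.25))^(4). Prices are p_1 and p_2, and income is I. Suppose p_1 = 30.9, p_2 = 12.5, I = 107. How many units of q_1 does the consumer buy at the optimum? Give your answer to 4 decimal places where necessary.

MU_q_1 ∝ 2·q_1^(-0.75), MU_q_2 ∝ 4·q_2^(-0.75), so MRS = (1/2)·(q_2/q_1)^(0.75) = p_1/p_2.
Hence q_2/q_1 = (2·p_1/p_2)^(1/(0.75)), i.e. raised to the 4/3 power.
Substitute q_2 = (q_2/q_1)·q_1 into the budget: q_1* = I/(p_1 + p_2·(q_2/q_1)).
Numerically q_2/q_1 = 8.42244, so q_1* = 107/(30.9 + 12.5·8.42244) = 0.7857.

q_1* = 0.7857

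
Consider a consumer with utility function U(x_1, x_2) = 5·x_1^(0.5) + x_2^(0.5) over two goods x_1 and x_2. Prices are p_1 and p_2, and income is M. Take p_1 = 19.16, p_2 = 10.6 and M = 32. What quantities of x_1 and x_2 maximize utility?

x_1* = 1.5575, x_2* = 0.2036

MRS = MU_x_1/MU_x_2 = 5·(x_2/x_1)^(0.5). Set equal to p_1/p_2.
Solve for the ratio: x_2/x_1 = [(1/5)·p_1/p_2]^(2).
With the ratio pinned down, the budget gives x_1* = M/(p_1 + p_2·(x_2/x_1)) and x_2* = (x_2/x_1)·x_1*.
Numerically x_2/x_1 = 0.130689, so x_1* = 32/(19.16 + 10.6·0.130689) = 1.5575 and x_2* = 0.130689·1.5575 = 0.2036.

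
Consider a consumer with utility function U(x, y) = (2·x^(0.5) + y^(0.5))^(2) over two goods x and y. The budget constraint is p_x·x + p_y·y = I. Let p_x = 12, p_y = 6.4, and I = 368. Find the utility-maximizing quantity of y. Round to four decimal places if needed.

MU_x ∝ 2·x^(-0.5), MU_y ∝ y^(-0.5), so MRS = 2·(y/x)^(0.5) = p_x/p_y.
Solve for the ratio: y/x = [(1/2)·p_x/p_y]^(2).
Substitute y = (y/x)·x into the budget: x* = I/(p_x + p_y·(y/x)).
Numerically y/x = 0.878906, so x* = 368/(12 + 6.4·0.878906) = 20.8794 and y* = 0.878906·20.8794 = 18.3511.

y* = 18.3511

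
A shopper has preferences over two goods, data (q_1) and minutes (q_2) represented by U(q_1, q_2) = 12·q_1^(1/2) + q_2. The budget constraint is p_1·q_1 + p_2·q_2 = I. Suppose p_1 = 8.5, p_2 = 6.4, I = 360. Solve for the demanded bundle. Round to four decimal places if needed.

q_1* = 20.4091, q_2* = 29.1441

MU_q_1 = 6/√q_1, MU_q_2 = 1. Tangency: 6/√q_1 = p_1/p_2.
Thus q_1* = (6·p_2/p_1)² — independent of I — with the rest of income spent on q_2.
Plugging in: q_1* = (6·6.4/8.5)² = 20.4091, q_2* = 29.1441.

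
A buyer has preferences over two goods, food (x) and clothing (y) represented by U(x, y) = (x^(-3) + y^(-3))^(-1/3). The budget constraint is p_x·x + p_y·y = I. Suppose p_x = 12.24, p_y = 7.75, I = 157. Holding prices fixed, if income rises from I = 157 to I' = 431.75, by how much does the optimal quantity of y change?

Δy* = 14.7173

Substitute y = (y/x)·x into the budget: x* = I/(p_x + p_y·(y/x)).
Numerically y/x = 1.121037, so x* = 157/(12.24 + 7.75·1.121037) = 7.5019 and y* = 1.121037·7.5019 = 8.4099.
At I' = 431.75: y* = 23.1272. Change: 23.1272 − 8.4099 = 14.7173.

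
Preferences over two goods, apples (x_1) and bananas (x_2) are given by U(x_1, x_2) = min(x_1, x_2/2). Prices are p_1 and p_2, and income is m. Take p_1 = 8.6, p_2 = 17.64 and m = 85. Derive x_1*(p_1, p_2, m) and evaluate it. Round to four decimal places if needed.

x_1* = 1.9371

Demand: x_1*(p_1,p_2,m) = m/(p_1 + 2·p_2), x_2* = 2·m/(p_1 + 2·p_2).
Here 8.6 + 2·17.64 = 43.88, giving x_1* = 1.9371.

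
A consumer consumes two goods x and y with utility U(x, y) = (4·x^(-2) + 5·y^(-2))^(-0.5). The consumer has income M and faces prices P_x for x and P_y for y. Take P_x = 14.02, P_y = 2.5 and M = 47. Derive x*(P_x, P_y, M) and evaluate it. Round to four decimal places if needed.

x* = 2.4994

From the CES first-order condition, (4/5)·(y/x)^(3) = P_x/P_y.
Solve for the ratio: y/x = [(5/4)·P_x/P_y]^(1/3).
With the ratio pinned down, the budget gives x* = M/(P_x + P_y·(y/x)) and y* = (y/x)·x*.
Numerically y/x = 1.913842, so x* = 47/(14.02 + 2.5·1.913842) = 2.4994.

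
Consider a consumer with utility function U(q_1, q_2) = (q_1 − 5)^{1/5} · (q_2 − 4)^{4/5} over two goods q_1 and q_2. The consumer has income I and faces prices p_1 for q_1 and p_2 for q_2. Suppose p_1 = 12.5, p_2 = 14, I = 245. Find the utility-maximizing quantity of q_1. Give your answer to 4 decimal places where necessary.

q_1* = 7.024

After buying the subsistence bundle (5, 4), a share 0.2 of the remaining income goes to q_1: q_1* = 5 + 0.2·(I − 5p_1 − 4p_2)/p_1.
Discretionary income = 245 − 5·12.5 − 4·14 = 126.5; q_1* = 5 + 0.2·126.5/12.5 = 7.024.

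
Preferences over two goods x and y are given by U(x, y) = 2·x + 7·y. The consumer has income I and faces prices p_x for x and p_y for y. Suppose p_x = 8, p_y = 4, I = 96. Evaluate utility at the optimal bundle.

V = 168

Perfect substitutes: compare marginal utility per dollar. 2/p_x vs 7/p_y → 0.25 vs 1.75.
y gives more utility per dollar, so spend all income on y: y* = I/p_y, x* = 0.
Numerically: x* = 0, y* = 24.
Utility at the optimum: U(0, 24) = 168.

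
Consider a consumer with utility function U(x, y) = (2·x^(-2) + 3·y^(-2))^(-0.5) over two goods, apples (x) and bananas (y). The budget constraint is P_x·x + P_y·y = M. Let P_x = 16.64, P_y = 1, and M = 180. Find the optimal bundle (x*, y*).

From the CES first-order condition, (2/3)·(y/x)^(3) = P_x/P_y.
Hence y/x = ((3/2)·P_x/P_y)^(1/(3)), i.e. raised to the 1/3 power.
Substitute y = (y/x)·x into the budget: x* = M/(P_x + P_y·(y/x)).
Numerically y/x = 2.922457, so x* = 180/(16.64 + 1·2.922457) = 9.2013 and y* = 2.922457·9.2013 = 26.8904.

x* = 9.2013, y* = 26.8904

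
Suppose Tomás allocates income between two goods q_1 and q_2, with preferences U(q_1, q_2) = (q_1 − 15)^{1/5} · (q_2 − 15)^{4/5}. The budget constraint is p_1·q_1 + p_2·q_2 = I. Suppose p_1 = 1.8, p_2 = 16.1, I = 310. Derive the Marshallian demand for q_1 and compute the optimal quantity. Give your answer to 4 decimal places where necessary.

This is Cobb-Douglas in (q_1−15, q_2−15): tangency gives 0.2·p_2·(q_2−15) = 0.8·p_1·(q_1−15).
Substituting into the budget: q_1* = 15 + 0.2·(I − 15·p_1 − 15·p_2)/p_1, and q_2* = 15 + 0.8·(…)/p_2.
Discretionary income = 310 − 15·1.8 − 15·16.1 = 41.5; q_1* = 15 + 0.2·41.5/1.8 = 19.6111.

q_1* = 19.6111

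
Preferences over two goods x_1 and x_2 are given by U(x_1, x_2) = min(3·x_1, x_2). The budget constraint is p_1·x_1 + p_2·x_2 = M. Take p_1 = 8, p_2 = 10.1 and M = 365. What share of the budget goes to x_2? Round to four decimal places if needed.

Here 8 + 3·10.1 = 38.3, giving x_1* = 9.53 and x_2* = 28.5901.
Expenditure on x_2: 10.1·28.5901 = 288.7598; share = 0.7911.

share on x_2 = 0.7911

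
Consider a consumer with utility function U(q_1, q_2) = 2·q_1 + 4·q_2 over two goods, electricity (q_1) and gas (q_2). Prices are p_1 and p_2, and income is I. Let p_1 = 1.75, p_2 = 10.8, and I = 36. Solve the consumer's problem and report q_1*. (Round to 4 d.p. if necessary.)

Perfect substitutes: compare marginal utility per dollar. 2/p_1 vs 4/p_2 → 1.1429 vs 0.3704.
q_1 gives more utility per dollar, so spend all income on q_1: q_1* = I/p_1, q_2* = 0.
Numerically: q_1* = 20.5714, q_2* = 0.

q_1* = 20.5714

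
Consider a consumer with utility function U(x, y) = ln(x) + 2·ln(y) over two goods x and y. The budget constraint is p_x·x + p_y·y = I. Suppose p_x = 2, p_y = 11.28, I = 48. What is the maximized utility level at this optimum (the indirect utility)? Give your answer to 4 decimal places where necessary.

MU_x/MU_y = (y)/(2·x); tangency sets this equal to p_x/p_y.
Rearranging, p_y·y = 2·p_x·x. Substituting into the budget gives p_x·x·(1 + 2) = I.
Demand: x*(p_x,p_y,I) = 1/3·I/p_x and y* = 2/3·I/p_y.
At p_x=2, p_y=11.28, I=48: x* = 1/3·48/2 = 8, y* = 2.8369.
Utility at the optimum: U(8, 2.8369) = 4.1649.

V = 4.1649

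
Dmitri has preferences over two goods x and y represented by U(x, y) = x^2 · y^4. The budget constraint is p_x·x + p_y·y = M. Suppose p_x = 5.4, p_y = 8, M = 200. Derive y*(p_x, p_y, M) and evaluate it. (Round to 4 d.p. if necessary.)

y* = 16.6667

Tangency: MRS = (1/2)·y/x = p_x/p_y.
Rearranging, p_y·y = 2·p_x·x. Substituting into the budget gives p_x·x·(1 + 2) = M.
Demand: x*(p_x,p_y,M) = 1/3·M/p_x and y* = 2/3·M/p_y.
At p_x=5.4, p_y=8, M=200: y* = 2/3·200/8 = 16.6667.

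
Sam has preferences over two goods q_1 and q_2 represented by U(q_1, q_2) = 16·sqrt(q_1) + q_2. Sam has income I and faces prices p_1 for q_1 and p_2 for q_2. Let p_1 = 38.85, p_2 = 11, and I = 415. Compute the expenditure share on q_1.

Set MRS = p_1/p_2: 8·q_1^(−1/2) = p_1/p_2.
Solve: √q_1 = 8·p_2/p_1, so q_1*(p_1,p_2) = (8·p_2/p_1)², and q_2* = (I − p_1·q_1*)/p_2.
Plugging in: q_1* = (8·11/38.85)² = 5.1308, q_2* = 19.6063.
Expenditure on q_1: 38.85·5.1308 = 199.3308; share = 0.4803.

share on q_1 = 0.4803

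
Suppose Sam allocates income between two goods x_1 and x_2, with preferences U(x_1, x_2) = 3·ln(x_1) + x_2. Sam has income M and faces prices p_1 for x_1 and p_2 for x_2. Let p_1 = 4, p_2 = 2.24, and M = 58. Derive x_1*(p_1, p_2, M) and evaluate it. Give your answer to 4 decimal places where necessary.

x_1* = 1.68

MU_x_1 = 3/x_1, MU_x_2 = 1. Tangency: 3/x_1 = p_1/p_2.
So x_1*(p_1,p_2) = 3·p_2/p_1, independent of income; and x_2* = (M − 3·p_2)/p_2.
At the given prices: x_1* = 3·2.24/4 = 1.68.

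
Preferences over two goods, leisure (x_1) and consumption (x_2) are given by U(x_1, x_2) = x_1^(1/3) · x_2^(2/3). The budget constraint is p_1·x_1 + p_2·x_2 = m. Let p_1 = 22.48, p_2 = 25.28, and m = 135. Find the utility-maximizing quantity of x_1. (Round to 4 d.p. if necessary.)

x_1* = 2.0018

The MRS is (1/2)·x_2/x_1. Set MRS = p_1/p_2.
Rearranging, p_2·x_2 = 2·p_1·x_1. Substituting into the budget gives p_1·x_1·(1 + 2) = m.
Demand: x_1*(p_1,p_2,m) = 1/3·m/p_1 and x_2* = 2/3·m/p_2.
At p_1=22.48, p_2=25.28, m=135: x_1* = 1/3·135/22.48 = 2.0018.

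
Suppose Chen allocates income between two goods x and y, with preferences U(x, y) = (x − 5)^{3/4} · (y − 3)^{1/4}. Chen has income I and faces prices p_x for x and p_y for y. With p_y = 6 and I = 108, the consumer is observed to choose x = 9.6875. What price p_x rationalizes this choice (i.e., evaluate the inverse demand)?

This is Cobb-Douglas in (x−5, y−3): tangency gives 0.75·p_y·(y−3) = 0.25·p_x·(x−5).
Substituting into the budget: x* = 5 + 0.75·(I − 5·p_x − 3·p_y)/p_x, and y* = 3 + 0.25·(…)/p_y.
Set x* = 9.6875 in the demand function and solve for p_x: p_x = 8.

p_x = 8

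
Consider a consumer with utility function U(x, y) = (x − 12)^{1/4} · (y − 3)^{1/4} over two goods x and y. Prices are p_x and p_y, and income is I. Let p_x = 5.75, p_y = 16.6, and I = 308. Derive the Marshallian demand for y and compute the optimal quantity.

y* = 8.6988

Let x' = x−12, y' = y−3. MRS = y'/x' = p_x/p_y.
Substituting into the budget: x* = 12 + 0.5·(I − 12·p_x − 3·p_y)/p_x, and y* = 3 + 0.5·(…)/p_y.
Discretionary income = 308 − 12·5.75 − 3·16.6 = 189.2; y* = 3 + 0.5·189.2/16.6 = 8.6988.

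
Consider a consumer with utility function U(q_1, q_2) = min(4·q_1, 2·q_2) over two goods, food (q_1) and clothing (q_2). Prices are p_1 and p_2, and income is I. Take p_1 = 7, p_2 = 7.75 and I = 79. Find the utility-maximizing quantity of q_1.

q_1* = 3.5111

Leontief preferences: the optimum is at the kink where q_1/2 = q_2/4, i.e. q_2 = 2·q_1.
Budget: p_1·q_1 + p_2·2·q_1 = I, so (2·p_1 + 4·p_2)·q_1 = 2·I.
Demand: q_1*(p_1,p_2,I) = 2·I/(2·p_1 + 4·p_2), q_2* = 4·I/(2·p_1 + 4·p_2).
Here 2·7 + 4·7.75 = 45, giving q_1* = 3.5111.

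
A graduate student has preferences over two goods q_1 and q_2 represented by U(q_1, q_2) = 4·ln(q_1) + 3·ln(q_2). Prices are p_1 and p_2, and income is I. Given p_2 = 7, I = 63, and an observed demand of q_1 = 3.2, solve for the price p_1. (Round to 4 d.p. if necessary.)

MU_q_1/MU_q_2 = (4·q_2)/(3·q_1); tangency sets this equal to p_1/p_2.
So 4·p_2·q_2 = 3·p_1·q_1; combined with the budget, a share 4/7 of income goes to q_1.
Demand: q_1*(p_1,p_2,I) = 4/7·I/p_1 and q_2* = 3/7·I/p_2.
Set q_1* = 3.2 in the demand function and solve for p_1: p_1 = 11.25.

p_1 = 11.25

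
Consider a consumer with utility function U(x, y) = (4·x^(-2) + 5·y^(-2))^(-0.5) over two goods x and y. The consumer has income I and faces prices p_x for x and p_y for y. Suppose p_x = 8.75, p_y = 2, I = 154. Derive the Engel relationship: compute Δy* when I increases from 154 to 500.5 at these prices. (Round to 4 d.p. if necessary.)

Δy* = 49.7384

MRS = MU_x/MU_y = (4/5)·(y/x)^(3). Set equal to p_x/p_y.
Solve for the ratio: y/x = [(5/4)·p_x/p_y]^(1/3).
Substitute y = (y/x)·x into the budget: x* = I/(p_x + p_y·(y/x)).
Numerically y/x = 1.761825, so x* = 154/(8.75 + 2·1.761825) = 12.5472 and y* = 1.761825·12.5472 = 22.106.
At I' = 500.5: y* = 71.8444. Change: 71.8444 − 22.106 = 49.7384.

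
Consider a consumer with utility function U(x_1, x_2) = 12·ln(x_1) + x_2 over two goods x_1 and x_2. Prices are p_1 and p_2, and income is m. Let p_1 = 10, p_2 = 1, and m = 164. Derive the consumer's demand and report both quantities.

Set MRS = p_1/p_2: (12/x_1)/1 = p_1/p_2.
So x_1*(p_1,p_2) = 12·p_2/p_1, independent of income; and x_2* = (m − 12·p_2)/p_2.
At the given prices: x_1* = 12·1/10 = 1.2, and x_2* = 152.

x_1* = 1.2, x_2* = 152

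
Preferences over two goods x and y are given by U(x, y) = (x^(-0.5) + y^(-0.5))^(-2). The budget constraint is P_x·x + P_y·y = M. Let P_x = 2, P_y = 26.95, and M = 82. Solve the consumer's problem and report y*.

With the ratio pinned down, the budget gives x* = M/(P_x + P_y·(y/x)) and y* = (y/x)·x*.
Numerically y/x = 0.176596, so x* = 82/(2 + 26.95·0.176596) = 12.1315 and y* = 0.176596·12.1315 = 2.1424.

y* = 2.1424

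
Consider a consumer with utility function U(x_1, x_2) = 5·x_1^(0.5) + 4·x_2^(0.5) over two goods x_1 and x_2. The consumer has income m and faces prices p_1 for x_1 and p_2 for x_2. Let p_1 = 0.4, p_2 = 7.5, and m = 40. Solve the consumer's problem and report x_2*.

x_2* = 0.176

With the ratio pinned down, the budget gives x_1* = m/(p_1 + p_2·(x_2/x_1)) and x_2* = (x_2/x_1)·x_1*.
Numerically x_2/x_1 = 0.00182, so x_1* = 40/(0.4 + 7.5·0.00182) = 96.6993 and x_2* = 0.00182·96.6993 = 0.176.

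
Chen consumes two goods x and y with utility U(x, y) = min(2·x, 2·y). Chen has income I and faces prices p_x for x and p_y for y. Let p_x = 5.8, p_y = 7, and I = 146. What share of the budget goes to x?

share on x = 0.4531

With perfect complements, no substitution: consume in ratio x:y = 2:2.
Budget: p_x·x + p_y·x = I, so (2·p_x + 2·p_y)·x = 2·I.
Demand: x*(p_x,p_y,I) = 2·I/(2·p_x + 2·p_y), y* = 2·I/(2·p_x + 2·p_y).
Here 2·5.8 + 2·7 = 25.6, giving x* = 11.4062 and y* = 11.4062.
Expenditure on x: 5.8·11.4062 = 66.1562; share = 0.4531.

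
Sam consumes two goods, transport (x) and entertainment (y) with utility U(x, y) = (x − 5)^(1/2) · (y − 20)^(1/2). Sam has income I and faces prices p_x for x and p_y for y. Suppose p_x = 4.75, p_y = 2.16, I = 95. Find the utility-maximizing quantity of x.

MRS = (y−20)/(x−5). Tangency with p_x/p_y gives y−20 = (p_x/p_y)·(x−5).
Substituting into the budget: x* = 5 + 0.5·(I − 5·p_x − 20·p_y)/p_x, and y* = 20 + 0.5·(…)/p_y.
Discretionary income = 95 − 5·4.75 − 20·2.16 = 28.05; x* = 5 + 0.5·28.05/4.75 = 7.9526.

x* = 7.9526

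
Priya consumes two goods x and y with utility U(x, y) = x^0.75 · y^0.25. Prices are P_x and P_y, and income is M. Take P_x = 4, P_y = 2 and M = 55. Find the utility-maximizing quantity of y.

y* = 6.875

The MRS is 3·y/x. Set MRS = P_x/P_y.
So 0.75·P_y·y = 0.25·P_x·x; combined with the budget, a share 0.75 of income goes to x.
Demand: x*(P_x,P_y,M) = 0.75·M/P_x and y* = 0.25·M/P_y.
At P_x=4, P_y=2, M=55: y* = 0.25·55/2 = 6.875.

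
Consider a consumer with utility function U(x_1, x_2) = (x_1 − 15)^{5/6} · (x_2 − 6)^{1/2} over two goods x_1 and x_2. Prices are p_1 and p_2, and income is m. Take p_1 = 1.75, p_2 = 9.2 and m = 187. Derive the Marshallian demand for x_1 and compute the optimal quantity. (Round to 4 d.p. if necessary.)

x_1* = 52.6964

After buying the subsistence bundle (15, 6), a share 0.625 of the remaining income goes to x_1: x_1* = 15 + 0.625·(m − 15p_1 − 6p_2)/p_1.
Discretionary income = 187 − 15·1.75 − 6·9.2 = 105.55; x_1* = 15 + 0.625·105.55/1.75 = 52.6964.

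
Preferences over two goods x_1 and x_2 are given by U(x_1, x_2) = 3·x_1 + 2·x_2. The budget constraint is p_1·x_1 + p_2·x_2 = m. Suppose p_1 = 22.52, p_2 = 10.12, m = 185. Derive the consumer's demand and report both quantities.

Perfect substitutes: compare marginal utility per dollar. 3/p_1 vs 2/p_2 → 0.1332 vs 0.1976.
x_2 gives more utility per dollar, so spend all income on x_2: x_2* = m/p_2, x_1* = 0.
Numerically: x_1* = 0, x_2* = 18.2806.

x_1* = 0, x_2* = 18.2806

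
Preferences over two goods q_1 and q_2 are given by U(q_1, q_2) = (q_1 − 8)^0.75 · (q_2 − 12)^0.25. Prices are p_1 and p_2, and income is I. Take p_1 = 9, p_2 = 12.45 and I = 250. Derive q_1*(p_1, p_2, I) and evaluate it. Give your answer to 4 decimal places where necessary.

q_1* = 10.3833

MRS = 3·(q_2−12)/(q_1−8). Tangency with p_1/p_2 gives q_2−12 = (1/3)·(p_1/p_2)·(q_1−8).
After buying the subsistence bundle (8, 12), a share 0.75 of the remaining income goes to q_1: q_1* = 8 + 0.75·(I − 8p_1 − 12p_2)/p_1.
Discretionary income = 250 − 8·9 − 12·12.45 = 28.6; q_1* = 8 + 0.75·28.6/9 = 10.3833.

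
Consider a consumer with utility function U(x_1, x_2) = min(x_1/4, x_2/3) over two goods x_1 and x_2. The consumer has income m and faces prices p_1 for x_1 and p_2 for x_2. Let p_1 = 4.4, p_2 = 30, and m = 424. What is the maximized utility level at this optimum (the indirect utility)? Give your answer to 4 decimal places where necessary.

Demand: x_1*(p_1,p_2,m) = 4·m/(4·p_1 + 3·p_2), x_2* = 3·m/(4·p_1 + 3·p_2).
Here 4·4.4 + 3·30 = 107.6, giving x_1* = 15.7621 and x_2* = 11.8216.
Utility at the optimum: U(15.7621, 11.8216) = 3.9405.

V = 3.9405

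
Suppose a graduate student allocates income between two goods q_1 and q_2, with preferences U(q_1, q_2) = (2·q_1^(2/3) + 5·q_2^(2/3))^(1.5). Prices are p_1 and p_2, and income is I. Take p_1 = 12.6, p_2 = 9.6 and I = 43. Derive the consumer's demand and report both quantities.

q_1* = 0.1222, q_2* = 4.3187

From the CES first-order condition, (2/5)·(q_2/q_1)^(1/3) = p_1/p_2.
Hence q_2/q_1 = ((5/2)·p_1/p_2)^(1/(1/3)), i.e. raised to the 3 power.
Substitute q_2 = (q_2/q_1)·q_1 into the budget: q_1* = I/(p_1 + p_2·(q_2/q_1)).
Numerically q_2/q_1 = 35.327911, so q_1* = 43/(12.6 + 9.6·35.327911) = 0.1222 and q_2* = 35.327911·0.1222 = 4.3187.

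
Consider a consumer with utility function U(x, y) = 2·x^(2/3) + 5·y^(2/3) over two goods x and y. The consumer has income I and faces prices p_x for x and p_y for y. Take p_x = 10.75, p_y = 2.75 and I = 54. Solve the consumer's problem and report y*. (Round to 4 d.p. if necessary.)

y* = 19.5545

MU_x ∝ 2·x^(-1/3), MU_y ∝ 5·y^(-1/3), so MRS = (2/5)·(y/x)^(1/3) = p_x/p_y.
Solve for the ratio: y/x = [(5/2)·p_x/p_y]^(3).
With the ratio pinned down, the budget gives x* = I/(p_x + p_y·(y/x)) and y* = (y/x)·x*.
Numerically y/x = 933.356029, so x* = 54/(10.75 + 2.75·933.356029) = 0.021 and y* = 933.356029·0.021 = 19.5545.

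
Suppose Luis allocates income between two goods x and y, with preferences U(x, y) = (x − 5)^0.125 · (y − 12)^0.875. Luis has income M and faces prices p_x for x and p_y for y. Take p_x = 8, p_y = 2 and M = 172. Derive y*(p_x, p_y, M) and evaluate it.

MRS = (1/7)·(y−12)/(x−5). Tangency with p_x/p_y gives y−12 = 7·(p_x/p_y)·(x−5).
After buying the subsistence bundle (5, 12), a share 0.125 of the remaining income goes to x: x* = 5 + 0.125·(M − 5p_x − 12p_y)/p_x.
Discretionary income = 172 − 5·8 − 12·2 = 108; y* = 12 + 0.875·108/2 = 59.25.

y* = 59.25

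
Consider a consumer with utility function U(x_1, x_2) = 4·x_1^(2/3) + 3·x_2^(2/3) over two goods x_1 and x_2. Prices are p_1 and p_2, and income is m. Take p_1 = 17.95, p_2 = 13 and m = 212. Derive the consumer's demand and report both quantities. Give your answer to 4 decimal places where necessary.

x_1* = 6.5457, x_2* = 7.2695

From the CES first-order condition, (4/3)·(x_2/x_1)^(1/3) = p_1/p_2.
Hence x_2/x_1 = ((3/4)·p_1/p_2)^(1/(1/3)), i.e. raised to the 3 power.
With the ratio pinned down, the budget gives x_1* = m/(p_1 + p_2·(x_2/x_1)) and x_2* = (x_2/x_1)·x_1*.
Numerically x_2/x_1 = 1.110573, so x_1* = 212/(17.95 + 13·1.110573) = 6.5457 and x_2* = 1.110573·6.5457 = 7.2695.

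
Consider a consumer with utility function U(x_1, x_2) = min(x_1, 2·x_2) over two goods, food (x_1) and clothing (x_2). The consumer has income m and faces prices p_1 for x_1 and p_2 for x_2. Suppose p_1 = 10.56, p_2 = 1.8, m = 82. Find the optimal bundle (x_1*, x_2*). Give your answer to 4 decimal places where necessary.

x_1* = 7.1553, x_2* = 3.5777

Demand: x_1*(p_1,p_2,m) = 2·m/(2·p_1 + p_2), x_2* = m/(2·p_1 + p_2).
Here 2·10.56 + 1.8 = 22.92, giving x_1* = 7.1553 and x_2* = 3.5777.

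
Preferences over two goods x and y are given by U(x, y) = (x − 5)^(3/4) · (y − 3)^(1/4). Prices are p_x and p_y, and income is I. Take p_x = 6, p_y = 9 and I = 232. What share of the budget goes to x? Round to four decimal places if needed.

share on x = 0.695

MRS = 3·(y−3)/(x−5). Tangency with p_x/p_y gives y−3 = (1/3)·(p_x/p_y)·(x−5).
After buying the subsistence bundle (5, 3), a share 0.75 of the remaining income goes to x: x* = 5 + 0.75·(I − 5p_x − 3p_y)/p_x.
Discretionary income = 232 − 5·6 − 3·9 = 175; x* = 5 + 0.75·175/6 = 26.875; y* = 3 + 0.25·175/9 = 7.8611.
Expenditure on x: 6·26.875 = 161.25; share = 0.695.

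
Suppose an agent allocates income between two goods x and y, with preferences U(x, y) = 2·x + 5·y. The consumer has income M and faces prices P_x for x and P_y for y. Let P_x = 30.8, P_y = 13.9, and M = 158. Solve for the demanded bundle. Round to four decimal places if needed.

x* = 0, y* = 11.3669

Linear utility — the consumer picks whichever good has higher MU/price: 2/30.8 = 0.0649 vs 5/13.9 = 0.3597.
y gives more utility per dollar, so spend all income on y: y* = M/P_y, x* = 0.
Numerically: x* = 0, y* = 11.3669.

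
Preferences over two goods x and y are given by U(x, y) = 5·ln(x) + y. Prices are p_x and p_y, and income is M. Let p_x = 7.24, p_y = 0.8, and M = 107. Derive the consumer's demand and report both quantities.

Set MRS = p_x/p_y: (5/x)/1 = p_x/p_y.
So x*(p_x,p_y) = 5·p_y/p_x, independent of income; and y* = (M − 5·p_y)/p_y.
At the given prices: x* = 5·0.8/7.24 = 0.5525, and y* = 128.75.

x* = 0.5525, y* = 128.75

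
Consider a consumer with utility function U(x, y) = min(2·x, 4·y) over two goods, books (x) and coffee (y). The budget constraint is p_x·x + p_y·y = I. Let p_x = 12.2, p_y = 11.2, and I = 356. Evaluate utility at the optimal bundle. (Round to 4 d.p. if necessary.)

V = 40

Demand: x*(p_x,p_y,I) = 4·I/(4·p_x + 2·p_y), y* = 2·I/(4·p_x + 2·p_y).
Here 4·12.2 + 2·11.2 = 71.2, giving x* = 20 and y* = 10.
Utility at the optimum: U(20, 10) = 40.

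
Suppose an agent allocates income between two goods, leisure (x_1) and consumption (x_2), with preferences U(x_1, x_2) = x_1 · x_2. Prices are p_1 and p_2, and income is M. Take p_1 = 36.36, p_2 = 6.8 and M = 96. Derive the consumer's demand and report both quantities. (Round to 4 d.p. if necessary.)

MU_x_1/MU_x_2 = (x_2)/(x_1); tangency sets this equal to p_1/p_2.
Rearranging, p_2·x_2 = p_1·x_1. Substituting into the budget gives p_1·x_1·(1 + 1) = M.
Demand: x_1*(p_1,p_2,M) = 0.5·M/p_1 and x_2* = 0.5·M/p_2.
At p_1=36.36, p_2=6.8, M=96: x_1* = 0.5·96/36.36 = 1.3201, x_2* = 7.0588.

x_1* = 1.3201, x_2* = 7.0588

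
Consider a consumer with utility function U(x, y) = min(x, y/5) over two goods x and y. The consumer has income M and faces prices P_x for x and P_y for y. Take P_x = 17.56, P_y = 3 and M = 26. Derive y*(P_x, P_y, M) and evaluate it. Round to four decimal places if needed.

y* = 3.9926

With perfect complements, no substitution: consume in ratio x:y = 1:5.
Budget: P_x·x + P_y·5·x = M, so (P_x + 5·P_y)·x = M.
Demand: x*(P_x,P_y,M) = M/(P_x + 5·P_y), y* = 5·M/(P_x + 5·P_y).
Here 17.56 + 5·3 = 32.56, giving y* = 3.9926.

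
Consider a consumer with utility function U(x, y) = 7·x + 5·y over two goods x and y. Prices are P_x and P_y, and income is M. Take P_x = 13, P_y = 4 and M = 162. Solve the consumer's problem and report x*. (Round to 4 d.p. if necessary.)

x* = 0

y gives more utility per dollar, so spend all income on y: y* = M/P_y, x* = 0.
Numerically: x* = 0, y* = 40.5.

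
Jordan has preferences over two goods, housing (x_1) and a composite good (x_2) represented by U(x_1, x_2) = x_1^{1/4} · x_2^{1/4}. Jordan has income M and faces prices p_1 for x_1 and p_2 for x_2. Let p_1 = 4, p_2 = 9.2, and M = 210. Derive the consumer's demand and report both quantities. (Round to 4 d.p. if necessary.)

At p_1=4, p_2=9.2, M=210: x_1* = 0.5·210/4 = 26.25, x_2* = 11.413.

x_1* = 26.25, x_2* = 11.413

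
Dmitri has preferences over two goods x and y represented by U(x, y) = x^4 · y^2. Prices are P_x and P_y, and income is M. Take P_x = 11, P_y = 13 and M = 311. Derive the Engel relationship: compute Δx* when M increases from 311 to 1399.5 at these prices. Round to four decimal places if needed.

Δx* = 65.9697

MU_x/MU_y = (4·y)/(2·x); tangency sets this equal to P_x/P_y.
So 4·P_y·y = 2·P_x·x; combined with the budget, a share 2/3 of income goes to x.
Demand: x*(P_x,P_y,M) = 2/3·M/P_x and y* = 1/3·M/P_y.
At P_x=11, P_y=13, M=311: x* = 2/3·311/11 = 18.8485.
At M' = 1399.5: x* = 84.8182. Change: 84.8182 − 18.8485 = 65.9697.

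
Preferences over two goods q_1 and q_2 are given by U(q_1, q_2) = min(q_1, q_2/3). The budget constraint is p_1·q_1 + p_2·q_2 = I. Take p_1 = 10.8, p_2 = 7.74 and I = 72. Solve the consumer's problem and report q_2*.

Leontief preferences: the optimum is at the kink where q_1/1 = q_2/3, i.e. q_2 = 3·q_1.
Budget: p_1·q_1 + p_2·3·q_1 = I, so (p_1 + 3·p_2)·q_1 = I.
Demand: q_1*(p_1,p_2,I) = I/(p_1 + 3·p_2), q_2* = 3·I/(p_1 + 3·p_2).
Here 10.8 + 3·7.74 = 34.02, giving q_2* = 6.3492.

q_2* = 6.3492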